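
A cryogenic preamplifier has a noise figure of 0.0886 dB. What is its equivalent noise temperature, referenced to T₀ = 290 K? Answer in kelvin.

F = 10^(0.0886/10) = 1.02061
T_e = (F − 1)·T₀ = (1.02061 − 1) × 290 = 5.98 K

5.98 K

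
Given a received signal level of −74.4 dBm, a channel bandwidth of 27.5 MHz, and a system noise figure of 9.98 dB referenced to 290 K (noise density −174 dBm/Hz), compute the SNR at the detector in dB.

15.2 dB

Noise floor: N = −174 + 10 log₁₀(B) + NF
10 log₁₀(2.75×10⁷) = 74.39 dB
N = −174 + 74.39 + 9.98 = −89.63 dBm
SNR = P_sig − N = −74.4 − (−89.63) = 15.23 dB → 15.2 dB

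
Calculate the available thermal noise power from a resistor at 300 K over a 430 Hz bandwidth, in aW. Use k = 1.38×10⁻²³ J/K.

1.78 aW

P_n = kTB = 1.38×10⁻²³ × 300 × 4.30×10² = 1.78×10⁻¹⁸ W = 1.78 aW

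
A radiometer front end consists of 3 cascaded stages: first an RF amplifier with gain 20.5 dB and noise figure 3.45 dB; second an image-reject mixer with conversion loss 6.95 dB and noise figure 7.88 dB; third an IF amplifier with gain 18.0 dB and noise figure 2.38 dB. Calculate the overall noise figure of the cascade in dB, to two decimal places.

3.60 dB

Convert to linear (a loss of L dB is a gain of −L dB): F_i = 10^(NF_i/10), G_i = 10^(G_i,dB/10)
  Stage 1: F_1 = 10^(3.45/10) = 2.213, G_1 = 10^(20.5/10) = 112.2
  Stage 2: F_2 = 10^(7.88/10) = 6.138, G_2 = 10^(−6.95/10) = 0.2018
  Stage 3: F_3 = 10^(2.38/10) = 1.730, G_3 = 10^(18.0/10) = 63.10
Friis cascade:
  F = 2.213 + (6.138 − 1)/112.2 + (1.730 − 1)/22.65 = 2.291
NF = 10 log₁₀(2.291) = 3.60 dB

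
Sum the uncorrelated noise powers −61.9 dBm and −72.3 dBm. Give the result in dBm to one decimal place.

Convert to linear, add, convert back:
P₁ = 6.46×10⁻¹⁰ W, P₂ = 5.89×10⁻¹¹ W
P_tot = 7.05×10⁻¹⁰ W → 10 log₁₀(P_tot / 10⁻³) = −61.5 dBm

−61.5 dBm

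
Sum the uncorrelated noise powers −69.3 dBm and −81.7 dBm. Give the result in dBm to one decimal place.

Convert to linear, add, convert back:
P₁ = 1.17×10⁻¹⁰ W, P₂ = 6.76×10⁻¹² W
P_tot = 1.24×10⁻¹⁰ W → 10 log₁₀(P_tot / 10⁻³) = −69.1 dBm

−69.1 dBm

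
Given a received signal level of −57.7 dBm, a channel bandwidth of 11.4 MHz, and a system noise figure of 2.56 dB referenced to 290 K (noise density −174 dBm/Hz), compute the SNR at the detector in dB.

Noise floor: N = −174 + 10 log₁₀(B) + NF
10 log₁₀(1.14×10⁷) = 70.57 dB
N = −174 + 70.57 + 2.56 = −100.87 dBm
SNR = P_sig − N = −57.7 − (−100.87) = 43.17 dB → 43.2 dB

43.2 dB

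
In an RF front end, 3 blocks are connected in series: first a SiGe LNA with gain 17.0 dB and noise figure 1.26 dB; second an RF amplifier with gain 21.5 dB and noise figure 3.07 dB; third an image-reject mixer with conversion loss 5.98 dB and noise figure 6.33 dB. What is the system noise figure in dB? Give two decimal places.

1.33 dB

Convert to linear (a loss of L dB is a gain of −L dB): F_i = 10^(NF_i/10), G_i = 10^(G_i,dB/10)
  Stage 1: F_1 = 10^(1.26/10) = 1.337, G_1 = 10^(17.0/10) = 50.12
  Stage 2: F_2 = 10^(3.07/10) = 2.028, G_2 = 10^(21.5/10) = 141.3
  Stage 3: F_3 = 10^(6.33/10) = 4.295, G_3 = 10^(−5.98/10) = 0.2523
Friis cascade:
  F = 1.337 + (2.028 − 1)/50.12 + (4.295 − 1)/7079 = 1.358
NF = 10 log₁₀(1.358) = 1.33 dB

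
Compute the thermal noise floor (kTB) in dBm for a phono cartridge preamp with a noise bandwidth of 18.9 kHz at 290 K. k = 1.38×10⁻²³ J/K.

−131.2 dBm

P_n = kTB = 1.38×10⁻²³ × 290 × 1.89×10⁴ = 7.56×10⁻¹⁷ W
In dBm: 10 log₁₀(7.56×10⁻¹⁷ / 10⁻³) = −131.2 dBm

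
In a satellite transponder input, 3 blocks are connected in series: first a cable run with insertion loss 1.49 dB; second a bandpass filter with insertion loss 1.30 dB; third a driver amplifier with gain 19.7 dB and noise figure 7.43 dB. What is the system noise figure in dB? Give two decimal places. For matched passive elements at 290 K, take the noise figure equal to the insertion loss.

Convert to linear (a loss of L dB is a gain of −L dB): F_i = 10^(NF_i/10), G_i = 10^(G_i,dB/10)
  Stage 1: F_1 = 10^(1.49/10) = 1.409, G_1 = 10^(−1.49/10) = 0.7096
  Stage 2: F_2 = 10^(1.30/10) = 1.349, G_2 = 10^(−1.30/10) = 0.7413
  Stage 3: F_3 = 10^(7.43/10) = 5.534, G_3 = 10^(19.7/10) = 93.33
Friis cascade:
  F = 1.409 + (1.349 − 1)/0.7096 + (5.534 − 1)/0.5260 = 10.52
NF = 10 log₁₀(10.52) = 10.22 dB

10.22 dB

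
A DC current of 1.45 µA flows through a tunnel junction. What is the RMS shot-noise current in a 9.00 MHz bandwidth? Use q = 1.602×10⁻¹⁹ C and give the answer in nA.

2.04 nA

I_n = √(2qI·B)
2qI·B = 2 × 1.602×10⁻¹⁹ × 1.45×10⁻⁶ × 9.00×10⁶ = 4.18×10⁻¹⁸ A²
I_n = √(4.18×10⁻¹⁸) = 2.04×10⁻⁹ A = 2.04 nA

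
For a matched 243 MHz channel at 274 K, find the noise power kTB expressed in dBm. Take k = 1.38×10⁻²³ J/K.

P_n = kTB = 1.38×10⁻²³ × 274 × 2.43×10⁸ = 9.19×10⁻¹³ W
In dBm: 10 log₁₀(9.19×10⁻¹³ / 10⁻³) = −90.4 dBm

−90.4 dBm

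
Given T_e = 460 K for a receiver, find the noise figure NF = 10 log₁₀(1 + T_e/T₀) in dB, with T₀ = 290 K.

4.13 dB

F = 1 + T_e/T₀ = 1 + 460/290 = 2.58621
NF = 10 log₁₀(2.58621) = 4.13 dB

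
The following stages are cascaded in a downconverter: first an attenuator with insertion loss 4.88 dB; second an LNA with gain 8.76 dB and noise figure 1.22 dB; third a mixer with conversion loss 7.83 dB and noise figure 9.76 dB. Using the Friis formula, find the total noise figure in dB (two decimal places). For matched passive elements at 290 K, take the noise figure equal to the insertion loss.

Convert to linear (a loss of L dB is a gain of −L dB): F_i = 10^(NF_i/10), G_i = 10^(G_i,dB/10)
  Stage 1: F_1 = 10^(4.88/10) = 3.076, G_1 = 10^(−4.88/10) = 0.3251
  Stage 2: F_2 = 10^(1.22/10) = 1.324, G_2 = 10^(8.76/10) = 7.516
  Stage 3: F_3 = 10^(9.76/10) = 9.462, G_3 = 10^(−7.83/10) = 0.1648
Friis cascade:
  F = 3.076 + (1.324 − 1)/0.3251 + (9.462 − 1)/2.443 = 7.537
NF = 10 log₁₀(7.537) = 8.77 dB

8.77 dB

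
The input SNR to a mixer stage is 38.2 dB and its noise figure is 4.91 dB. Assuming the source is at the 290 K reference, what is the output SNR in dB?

By definition F = SNR_in/SNR_out, so in dB: SNR_out = SNR_in − NF
SNR_out = 38.2 − 4.91 = 33.29 dB

33.29 dB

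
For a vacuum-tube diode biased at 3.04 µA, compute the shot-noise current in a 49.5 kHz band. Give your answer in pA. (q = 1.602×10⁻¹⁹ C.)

220 pA

I_n = √(2qI·B)
2qI·B = 2 × 1.602×10⁻¹⁹ × 3.04×10⁻⁶ × 4.95×10⁴ = 4.82×10⁻²⁰ A²
I_n = √(4.82×10⁻²⁰) = 2.20×10⁻¹⁰ A = 220 pA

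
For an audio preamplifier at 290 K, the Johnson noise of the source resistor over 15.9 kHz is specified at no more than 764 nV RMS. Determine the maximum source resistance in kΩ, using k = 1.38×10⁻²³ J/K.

2.29 kΩ

Johnson–Nyquist: V_n = √(4kTRB) ⇒ R = V_n² / (4kTB)
4kTB = 4 × 1.38×10⁻²³ × 290 × 1.59×10⁴ = 2.55×10⁻¹⁶
R = (7.64×10⁻⁷)² / 2.55×10⁻¹⁶ = 2.29×10³ Ω = 2.29 kΩ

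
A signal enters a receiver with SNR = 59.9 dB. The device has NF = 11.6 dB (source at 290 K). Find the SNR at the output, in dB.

48.3 dB

By definition F = SNR_in/SNR_out, so in dB: SNR_out = SNR_in − NF
SNR_out = 59.9 − 11.6 = 48.3 dB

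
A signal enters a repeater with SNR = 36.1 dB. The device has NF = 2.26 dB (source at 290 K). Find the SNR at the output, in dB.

By definition F = SNR_in/SNR_out, so in dB: SNR_out = SNR_in − NF
SNR_out = 36.1 − 2.26 = 33.84 dB

33.84 dB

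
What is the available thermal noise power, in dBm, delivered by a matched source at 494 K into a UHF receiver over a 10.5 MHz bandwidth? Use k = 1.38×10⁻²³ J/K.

P_n = kTB = 1.38×10⁻²³ × 494 × 1.05×10⁷ = 7.16×10⁻¹⁴ W
In dBm: 10 log₁₀(7.16×10⁻¹⁴ / 10⁻³) = −101.5 dBm

−101.5 dBm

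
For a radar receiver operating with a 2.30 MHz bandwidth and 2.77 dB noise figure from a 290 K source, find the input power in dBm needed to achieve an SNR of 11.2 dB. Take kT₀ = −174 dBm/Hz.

Sensitivity = −174 + 10 log₁₀(B) + NF + SNR_min
= −174 + 63.62 + 2.77 + 11.2
= −96.41 dBm → −96.4 dBm

−96.4 dBm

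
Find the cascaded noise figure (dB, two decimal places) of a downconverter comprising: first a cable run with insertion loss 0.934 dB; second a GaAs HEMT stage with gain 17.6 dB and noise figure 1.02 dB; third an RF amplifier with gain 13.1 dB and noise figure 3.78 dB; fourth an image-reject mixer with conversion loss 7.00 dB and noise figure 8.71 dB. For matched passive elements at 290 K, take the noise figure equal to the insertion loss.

2.05 dB

Convert to linear (a loss of L dB is a gain of −L dB): F_i = 10^(NF_i/10), G_i = 10^(G_i,dB/10)
  Stage 1: F_1 = 10^(0.934/10) = 1.240, G_1 = 10^(−0.934/10) = 0.8065
  Stage 2: F_2 = 10^(1.02/10) = 1.265, G_2 = 10^(17.6/10) = 57.54
  Stage 3: F_3 = 10^(3.78/10) = 2.388, G_3 = 10^(13.1/10) = 20.42
  Stage 4: F_4 = 10^(8.71/10) = 7.430, G_4 = 10^(−7.00/10) = 0.1995
Friis cascade:
  F = 1.240 + (1.265 − 1)/0.8065 + (2.388 − 1)/46.41 + (7.430 − 1)/947.5 = 1.605
NF = 10 log₁₀(1.605) = 2.05 dB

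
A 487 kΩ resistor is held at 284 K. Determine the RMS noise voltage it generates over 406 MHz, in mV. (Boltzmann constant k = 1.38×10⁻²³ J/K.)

V_n = √(4kTRB)
4kTRB = 4 × 1.38×10⁻²³ × 284 × 4.87×10⁵ × 4.06×10⁸ = 3.10×10⁻⁶ V²
V_n = √(3.10×10⁻⁶) = 1.76×10⁻³ V = 1.76 mV

1.76 mV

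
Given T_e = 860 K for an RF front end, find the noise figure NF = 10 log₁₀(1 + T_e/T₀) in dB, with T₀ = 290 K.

F = 1 + T_e/T₀ = 1 + 860/290 = 3.96552
NF = 10 log₁₀(3.96552) = 5.98 dB

5.98 dB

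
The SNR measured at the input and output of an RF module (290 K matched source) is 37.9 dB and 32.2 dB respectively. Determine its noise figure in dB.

5.7 dB

NF (dB) = SNR_in(dB) − SNR_out(dB) when the source is at T₀
NF = 37.9 − 32.2 = 5.7 dB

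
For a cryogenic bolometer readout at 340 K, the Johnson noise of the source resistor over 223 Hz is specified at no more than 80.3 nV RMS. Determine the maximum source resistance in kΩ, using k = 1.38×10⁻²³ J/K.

Johnson–Nyquist: V_n = √(4kTRB) ⇒ R = V_n² / (4kTB)
4kTB = 4 × 1.38×10⁻²³ × 340 × 2.23×10² = 4.19×10⁻¹⁸
R = (8.03×10⁻⁸)² / 4.19×10⁻¹⁸ = 1.54×10³ Ω = 1.54 kΩ

1.54 kΩ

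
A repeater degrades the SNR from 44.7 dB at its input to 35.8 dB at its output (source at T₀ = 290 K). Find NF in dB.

8.9 dB

NF (dB) = SNR_in(dB) − SNR_out(dB) when the source is at T₀
NF = 44.7 − 35.8 = 8.9 dB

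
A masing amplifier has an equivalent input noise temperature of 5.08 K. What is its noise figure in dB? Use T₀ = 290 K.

F = 1 + T_e/T₀ = 1 + 5.08/290 = 1.01752
NF = 10 log₁₀(1.01752) = 0.075 dB

0.075 dB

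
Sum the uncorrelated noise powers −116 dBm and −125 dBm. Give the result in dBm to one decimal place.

Convert to linear, add, convert back:
P₁ = 2.51×10⁻¹⁵ W, P₂ = 3.16×10⁻¹⁶ W
P_tot = 2.83×10⁻¹⁵ W → 10 log₁₀(P_tot / 10⁻³) = −115.5 dBm

−115.5 dBm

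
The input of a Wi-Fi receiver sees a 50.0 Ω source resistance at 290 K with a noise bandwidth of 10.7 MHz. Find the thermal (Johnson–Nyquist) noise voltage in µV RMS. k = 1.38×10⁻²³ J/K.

2.93 µV

V_n = √(4kTRB)
4kTRB = 4 × 1.38×10⁻²³ × 290 × 5.00×10¹ × 1.07×10⁷ = 8.56×10⁻¹² V²
V_n = √(8.56×10⁻¹²) = 2.93×10⁻⁶ V = 2.93 µV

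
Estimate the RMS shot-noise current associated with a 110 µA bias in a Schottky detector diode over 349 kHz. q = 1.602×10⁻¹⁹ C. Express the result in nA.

I_n = √(2qI·B)
2qI·B = 2 × 1.602×10⁻¹⁹ × 1.10×10⁻⁴ × 3.49×10⁵ = 1.23×10⁻¹⁷ A²
I_n = √(1.23×10⁻¹⁷) = 3.51×10⁻⁹ A = 3.51 nA

3.51 nA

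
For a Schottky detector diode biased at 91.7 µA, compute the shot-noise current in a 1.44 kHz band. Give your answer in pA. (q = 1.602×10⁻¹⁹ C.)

206 pA

I_n = √(2qI·B)
2qI·B = 2 × 1.602×10⁻¹⁹ × 9.17×10⁻⁵ × 1.44×10³ = 4.23×10⁻²⁰ A²
I_n = √(4.23×10⁻²⁰) = 2.06×10⁻¹⁰ A = 206 pA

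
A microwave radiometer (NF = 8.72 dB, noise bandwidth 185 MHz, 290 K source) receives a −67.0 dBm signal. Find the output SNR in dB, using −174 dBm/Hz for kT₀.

Noise floor: N = −174 + 10 log₁₀(B) + NF
10 log₁₀(1.85×10⁸) = 82.67 dB
N = −174 + 82.67 + 8.72 = −82.61 dBm
SNR = P_sig − N = −67.0 − (−82.61) = 15.61 dB → 15.6 dB

15.6 dB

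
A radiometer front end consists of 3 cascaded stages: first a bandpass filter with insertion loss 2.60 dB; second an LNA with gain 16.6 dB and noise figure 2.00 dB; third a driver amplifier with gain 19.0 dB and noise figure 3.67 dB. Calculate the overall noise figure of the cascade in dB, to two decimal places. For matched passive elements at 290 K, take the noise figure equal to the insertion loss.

Convert to linear (a loss of L dB is a gain of −L dB): F_i = 10^(NF_i/10), G_i = 10^(G_i,dB/10)
  Stage 1: F_1 = 10^(2.60/10) = 1.820, G_1 = 10^(−2.60/10) = 0.5495
  Stage 2: F_2 = 10^(2.00/10) = 1.585, G_2 = 10^(16.6/10) = 45.71
  Stage 3: F_3 = 10^(3.67/10) = 2.328, G_3 = 10^(19.0/10) = 79.43
Friis cascade:
  F = 1.820 + (1.585 − 1)/0.5495 + (2.328 − 1)/25.12 = 2.937
NF = 10 log₁₀(2.937) = 4.68 dB

4.68 dB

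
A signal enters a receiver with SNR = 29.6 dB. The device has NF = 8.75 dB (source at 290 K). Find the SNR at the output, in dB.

20.85 dB

By definition F = SNR_in/SNR_out, so in dB: SNR_out = SNR_in − NF
SNR_out = 29.6 − 8.75 = 20.85 dB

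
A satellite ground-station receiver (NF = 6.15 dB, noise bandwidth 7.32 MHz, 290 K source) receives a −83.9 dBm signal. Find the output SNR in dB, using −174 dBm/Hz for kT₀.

Noise floor: N = −174 + 10 log₁₀(B) + NF
10 log₁₀(7.32×10⁶) = 68.65 dB
N = −174 + 68.65 + 6.15 = −99.20 dBm
SNR = P_sig − N = −83.9 − (−99.20) = 15.30 dB → 15.3 dB

15.3 dB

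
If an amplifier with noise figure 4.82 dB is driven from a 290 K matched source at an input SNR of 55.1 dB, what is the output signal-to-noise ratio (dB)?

By definition F = SNR_in/SNR_out, so in dB: SNR_out = SNR_in − NF
SNR_out = 55.1 − 4.82 = 50.28 dB

50.28 dB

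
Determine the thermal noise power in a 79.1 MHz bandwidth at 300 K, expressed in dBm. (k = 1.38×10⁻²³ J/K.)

P_n = kTB = 1.38×10⁻²³ × 300 × 7.91×10⁷ = 3.27×10⁻¹³ W
In dBm: 10 log₁₀(3.27×10⁻¹³ / 10⁻³) = −94.8 dBm

−94.8 dBm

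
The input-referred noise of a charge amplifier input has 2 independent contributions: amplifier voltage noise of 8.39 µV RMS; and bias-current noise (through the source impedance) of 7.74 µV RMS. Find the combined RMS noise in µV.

Uncorrelated sources add in power (mean-square): V_tot = √(ΣV_i²)
V_tot = √[(8.39×10⁻⁶)² + (7.74×10⁻⁶)²] = 1.14×10⁻⁵ V = 11.4 µV

11.4 µV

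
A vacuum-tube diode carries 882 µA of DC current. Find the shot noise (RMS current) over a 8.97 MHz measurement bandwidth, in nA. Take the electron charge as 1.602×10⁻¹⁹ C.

I_n = √(2qI·B)
2qI·B = 2 × 1.602×10⁻¹⁹ × 8.82×10⁻⁴ × 8.97×10⁶ = 2.53×10⁻¹⁵ A²
I_n = √(2.53×10⁻¹⁵) = 5.03×10⁻⁸ A = 50.3 nA

50.3 nA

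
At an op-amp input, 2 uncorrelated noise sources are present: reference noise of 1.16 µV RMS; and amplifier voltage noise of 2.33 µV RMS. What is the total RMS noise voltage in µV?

Uncorrelated sources add in power (mean-square): V_tot = √(ΣV_i²)
V_tot = √[(1.16×10⁻⁶)² + (2.33×10⁻⁶)²] = 2.60×10⁻⁶ V = 2.60 µV

2.60 µV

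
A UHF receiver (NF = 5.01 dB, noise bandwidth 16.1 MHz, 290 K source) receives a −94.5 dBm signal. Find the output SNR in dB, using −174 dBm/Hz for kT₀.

Noise floor: N = −174 + 10 log₁₀(B) + NF
10 log₁₀(1.61×10⁷) = 72.07 dB
N = −174 + 72.07 + 5.01 = −96.92 dBm
SNR = P_sig − N = −94.5 − (−96.92) = 2.42 dB → 2.4 dB

2.4 dB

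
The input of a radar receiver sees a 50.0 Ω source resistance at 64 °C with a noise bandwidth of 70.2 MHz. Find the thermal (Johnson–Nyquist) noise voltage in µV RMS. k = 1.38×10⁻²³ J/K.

8.08 µV

T = 64 °C + 273.15 = 337.15 K
V_n = √(4kTRB)
4kTRB = 4 × 1.38×10⁻²³ × 337.15 × 5.00×10¹ × 7.02×10⁷ = 6.53×10⁻¹¹ V²
V_n = √(6.53×10⁻¹¹) = 8.08×10⁻⁶ V = 8.08 µV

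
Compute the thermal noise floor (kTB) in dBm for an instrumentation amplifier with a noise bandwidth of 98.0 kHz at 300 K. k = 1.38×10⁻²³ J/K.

−123.9 dBm

P_n = kTB = 1.38×10⁻²³ × 300 × 9.80×10⁴ = 4.06×10⁻¹⁶ W
In dBm: 10 log₁₀(4.06×10⁻¹⁶ / 10⁻³) = −123.9 dBm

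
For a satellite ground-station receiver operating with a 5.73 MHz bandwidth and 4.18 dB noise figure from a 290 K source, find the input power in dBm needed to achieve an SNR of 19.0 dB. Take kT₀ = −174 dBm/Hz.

Sensitivity = −174 + 10 log₁₀(B) + NF + SNR_min
= −174 + 67.58 + 4.18 + 19.0
= −83.24 dBm → −83.2 dBm

−83.2 dBm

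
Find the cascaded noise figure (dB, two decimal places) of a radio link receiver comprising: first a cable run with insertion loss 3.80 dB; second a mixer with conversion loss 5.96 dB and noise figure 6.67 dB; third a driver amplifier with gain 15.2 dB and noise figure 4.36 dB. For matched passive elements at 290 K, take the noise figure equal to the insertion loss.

Convert to linear (a loss of L dB is a gain of −L dB): F_i = 10^(NF_i/10), G_i = 10^(G_i,dB/10)
  Stage 1: F_1 = 10^(3.80/10) = 2.399, G_1 = 10^(−3.80/10) = 0.4169
  Stage 2: F_2 = 10^(6.67/10) = 4.645, G_2 = 10^(−5.96/10) = 0.2535
  Stage 3: F_3 = 10^(4.36/10) = 2.729, G_3 = 10^(15.2/10) = 33.11
Friis cascade:
  F = 2.399 + (4.645 − 1)/0.4169 + (2.729 − 1)/0.1057 = 27.50
NF = 10 log₁₀(27.50) = 14.39 dB

14.39 dB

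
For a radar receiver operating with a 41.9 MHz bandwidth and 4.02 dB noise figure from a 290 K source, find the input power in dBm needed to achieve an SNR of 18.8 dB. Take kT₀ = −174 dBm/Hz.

Sensitivity = −174 + 10 log₁₀(B) + NF + SNR_min
= −174 + 76.22 + 4.02 + 18.8
= −74.96 dBm → −75.0 dBm

−75.0 dBm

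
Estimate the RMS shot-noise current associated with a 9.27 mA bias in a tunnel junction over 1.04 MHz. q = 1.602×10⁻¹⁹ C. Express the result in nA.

I_n = √(2qI·B)
2qI·B = 2 × 1.602×10⁻¹⁹ × 9.27×10⁻³ × 1.04×10⁶ = 3.09×10⁻¹⁵ A²
I_n = √(3.09×10⁻¹⁵) = 5.56×10⁻⁸ A = 55.6 nA

55.6 nA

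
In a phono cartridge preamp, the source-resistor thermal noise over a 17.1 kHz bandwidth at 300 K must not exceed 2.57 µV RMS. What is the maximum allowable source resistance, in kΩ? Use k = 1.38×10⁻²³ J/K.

23.3 kΩ

Johnson–Nyquist: V_n = √(4kTRB) ⇒ R = V_n² / (4kTB)
4kTB = 4 × 1.38×10⁻²³ × 300 × 1.71×10⁴ = 2.83×10⁻¹⁶
R = (2.57×10⁻⁶)² / 2.83×10⁻¹⁶ = 2.33×10⁴ Ω = 23.3 kΩ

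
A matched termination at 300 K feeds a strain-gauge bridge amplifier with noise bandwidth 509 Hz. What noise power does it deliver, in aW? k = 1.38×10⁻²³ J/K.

P_n = kTB = 1.38×10⁻²³ × 300 × 5.09×10² = 2.11×10⁻¹⁸ W = 2.11 aW

2.11 aW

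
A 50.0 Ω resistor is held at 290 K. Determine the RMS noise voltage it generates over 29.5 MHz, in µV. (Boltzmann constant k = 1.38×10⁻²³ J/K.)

V_n = √(4kTRB)
4kTRB = 4 × 1.38×10⁻²³ × 290 × 5.00×10¹ × 2.95×10⁷ = 2.36×10⁻¹¹ V²
V_n = √(2.36×10⁻¹¹) = 4.86×10⁻⁶ V = 4.86 µV

4.86 µV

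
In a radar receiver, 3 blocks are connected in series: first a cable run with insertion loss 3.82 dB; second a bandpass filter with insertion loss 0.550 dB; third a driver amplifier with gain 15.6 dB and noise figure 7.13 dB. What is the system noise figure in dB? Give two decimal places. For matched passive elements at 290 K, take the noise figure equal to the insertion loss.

Convert to linear (a loss of L dB is a gain of −L dB): F_i = 10^(NF_i/10), G_i = 10^(G_i,dB/10)
  Stage 1: F_1 = 10^(3.82/10) = 2.410, G_1 = 10^(−3.82/10) = 0.4150
  Stage 2: F_2 = 10^(0.550/10) = 1.135, G_2 = 10^(−0.550/10) = 0.8810
  Stage 3: F_3 = 10^(7.13/10) = 5.164, G_3 = 10^(15.6/10) = 36.31
Friis cascade:
  F = 2.410 + (1.135 − 1)/0.4150 + (5.164 − 1)/0.3656 = 14.13
NF = 10 log₁₀(14.13) = 11.50 dB

11.50 dB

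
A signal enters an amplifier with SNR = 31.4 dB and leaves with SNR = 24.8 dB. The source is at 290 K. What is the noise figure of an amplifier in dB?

NF (dB) = SNR_in(dB) − SNR_out(dB) when the source is at T₀
NF = 31.4 − 24.8 = 6.6 dB

6.6 dB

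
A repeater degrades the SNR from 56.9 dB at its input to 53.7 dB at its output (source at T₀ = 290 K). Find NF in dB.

3.2 dB

NF (dB) = SNR_in(dB) − SNR_out(dB) when the source is at T₀
NF = 56.9 − 53.7 = 3.2 dB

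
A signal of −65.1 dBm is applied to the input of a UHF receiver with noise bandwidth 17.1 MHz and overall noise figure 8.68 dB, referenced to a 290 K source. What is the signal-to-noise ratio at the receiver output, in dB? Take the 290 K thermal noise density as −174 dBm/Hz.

27.9 dB

Noise floor: N = −174 + 10 log₁₀(B) + NF
10 log₁₀(1.71×10⁷) = 72.33 dB
N = −174 + 72.33 + 8.68 = −92.99 dBm
SNR = P_sig − N = −65.1 − (−92.99) = 27.89 dB → 27.9 dB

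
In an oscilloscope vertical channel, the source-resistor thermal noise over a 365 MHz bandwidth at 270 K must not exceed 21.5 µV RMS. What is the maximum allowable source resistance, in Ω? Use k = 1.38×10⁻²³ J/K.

Johnson–Nyquist: V_n = √(4kTRB) ⇒ R = V_n² / (4kTB)
4kTB = 4 × 1.38×10⁻²³ × 270 × 3.65×10⁸ = 5.44×10⁻¹²
R = (2.15×10⁻⁵)² / 5.44×10⁻¹² = 8.50×10¹ Ω = 85.0 Ω

85.0 Ω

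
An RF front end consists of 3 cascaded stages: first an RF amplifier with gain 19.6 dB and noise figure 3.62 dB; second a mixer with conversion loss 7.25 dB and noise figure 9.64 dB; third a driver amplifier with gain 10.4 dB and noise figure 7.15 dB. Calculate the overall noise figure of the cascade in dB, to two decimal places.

Convert to linear (a loss of L dB is a gain of −L dB): F_i = 10^(NF_i/10), G_i = 10^(G_i,dB/10)
  Stage 1: F_1 = 10^(3.62/10) = 2.301, G_1 = 10^(19.6/10) = 91.20
  Stage 2: F_2 = 10^(9.64/10) = 9.204, G_2 = 10^(−7.25/10) = 0.1884
  Stage 3: F_3 = 10^(7.15/10) = 5.188, G_3 = 10^(10.4/10) = 10.96
Friis cascade:
  F = 2.301 + (9.204 − 1)/91.20 + (5.188 − 1)/17.18 = 2.635
NF = 10 log₁₀(2.635) = 4.21 dB

4.21 dB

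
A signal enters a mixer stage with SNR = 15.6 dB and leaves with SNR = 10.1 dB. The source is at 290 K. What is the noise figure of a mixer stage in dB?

NF (dB) = SNR_in(dB) − SNR_out(dB) when the source is at T₀
NF = 15.6 − 10.1 = 5.5 dB

5.5 dB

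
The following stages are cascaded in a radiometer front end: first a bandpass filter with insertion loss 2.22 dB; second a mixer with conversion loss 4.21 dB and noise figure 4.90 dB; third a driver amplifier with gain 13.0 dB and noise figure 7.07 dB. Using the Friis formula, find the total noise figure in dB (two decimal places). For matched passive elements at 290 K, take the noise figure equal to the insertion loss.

Convert to linear (a loss of L dB is a gain of −L dB): F_i = 10^(NF_i/10), G_i = 10^(G_i,dB/10)
  Stage 1: F_1 = 10^(2.22/10) = 1.667, G_1 = 10^(−2.22/10) = 0.5998
  Stage 2: F_2 = 10^(4.90/10) = 3.090, G_2 = 10^(−4.21/10) = 0.3793
  Stage 3: F_3 = 10^(7.07/10) = 5.093, G_3 = 10^(13.0/10) = 19.95
Friis cascade:
  F = 1.667 + (3.090 − 1)/0.5998 + (5.093 − 1)/0.2275 = 23.14
NF = 10 log₁₀(23.14) = 13.64 dB

13.64 dB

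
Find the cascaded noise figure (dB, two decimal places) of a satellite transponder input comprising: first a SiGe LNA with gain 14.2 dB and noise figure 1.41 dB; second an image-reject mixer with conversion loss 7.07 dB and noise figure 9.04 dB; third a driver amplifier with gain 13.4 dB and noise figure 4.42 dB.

Convert to linear (a loss of L dB is a gain of −L dB): F_i = 10^(NF_i/10), G_i = 10^(G_i,dB/10)
  Stage 1: F_1 = 10^(1.41/10) = 1.384, G_1 = 10^(14.2/10) = 26.30
  Stage 2: F_2 = 10^(9.04/10) = 8.017, G_2 = 10^(−7.07/10) = 0.1963
  Stage 3: F_3 = 10^(4.42/10) = 2.767, G_3 = 10^(13.4/10) = 21.88
Friis cascade:
  F = 1.384 + (8.017 − 1)/26.30 + (2.767 − 1)/5.164 = 1.992
NF = 10 log₁₀(1.992) = 2.99 dB

2.99 dB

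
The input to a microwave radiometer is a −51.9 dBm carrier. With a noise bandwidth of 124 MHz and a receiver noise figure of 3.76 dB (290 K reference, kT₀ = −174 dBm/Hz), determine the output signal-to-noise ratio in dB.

Noise floor: N = −174 + 10 log₁₀(B) + NF
10 log₁₀(1.24×10⁸) = 80.93 dB
N = −174 + 80.93 + 3.76 = −89.31 dBm
SNR = P_sig − N = −51.9 − (−89.31) = 37.41 dB → 37.4 dB

37.4 dB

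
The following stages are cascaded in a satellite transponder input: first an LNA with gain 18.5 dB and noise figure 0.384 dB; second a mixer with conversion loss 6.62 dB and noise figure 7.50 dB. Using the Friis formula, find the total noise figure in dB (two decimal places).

0.64 dB

Convert to linear (a loss of L dB is a gain of −L dB): F_i = 10^(NF_i/10), G_i = 10^(G_i,dB/10)
  Stage 1: F_1 = 10^(0.384/10) = 1.092, G_1 = 10^(18.5/10) = 70.79
  Stage 2: F_2 = 10^(7.50/10) = 5.623, G_2 = 10^(−6.62/10) = 0.2178
Friis cascade:
  F = 1.092 + (5.623 − 1)/70.79 = 1.158
NF = 10 log₁₀(1.158) = 0.64 dB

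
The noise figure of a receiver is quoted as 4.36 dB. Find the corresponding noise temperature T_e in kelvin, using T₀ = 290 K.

501 K

F = 10^(4.36/10) = 2.72898
T_e = (F − 1)·T₀ = (2.72898 − 1) × 290 = 501 K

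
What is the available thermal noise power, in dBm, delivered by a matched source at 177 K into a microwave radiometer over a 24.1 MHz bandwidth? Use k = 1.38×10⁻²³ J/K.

−102.3 dBm

P_n = kTB = 1.38×10⁻²³ × 177 × 2.41×10⁷ = 5.89×10⁻¹⁴ W
In dBm: 10 log₁₀(5.89×10⁻¹⁴ / 10⁻³) = −102.3 dBm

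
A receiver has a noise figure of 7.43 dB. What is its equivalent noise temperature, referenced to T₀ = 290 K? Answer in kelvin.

1315 K

F = 10^(7.43/10) = 5.5335
T_e = (F − 1)·T₀ = (5.5335 − 1) × 290 = 1315 K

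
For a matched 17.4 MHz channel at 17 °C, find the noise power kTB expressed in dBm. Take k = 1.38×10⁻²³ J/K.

T = 17 °C + 273.15 = 290.15 K
P_n = kTB = 1.38×10⁻²³ × 290.15 × 1.74×10⁷ = 6.97×10⁻¹⁴ W
In dBm: 10 log₁₀(6.97×10⁻¹⁴ / 10⁻³) = −101.6 dBm

−101.6 dBm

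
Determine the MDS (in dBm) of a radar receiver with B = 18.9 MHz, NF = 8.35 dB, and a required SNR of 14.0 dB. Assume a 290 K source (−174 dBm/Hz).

−78.9 dBm

Sensitivity = −174 + 10 log₁₀(B) + NF + SNR_min
= −174 + 72.76 + 8.35 + 14.0
= −78.89 dBm → −78.9 dBm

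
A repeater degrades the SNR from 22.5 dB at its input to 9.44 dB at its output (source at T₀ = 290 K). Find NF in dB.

NF (dB) = SNR_in(dB) − SNR_out(dB) when the source is at T₀
NF = 22.5 − 9.44 = 13.06 dB

13.06 dB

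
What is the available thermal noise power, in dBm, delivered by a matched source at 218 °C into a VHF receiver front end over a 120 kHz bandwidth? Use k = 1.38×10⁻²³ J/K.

T = 218 °C + 273.15 = 491.15 K
P_n = kTB = 1.38×10⁻²³ × 491.15 × 1.20×10⁵ = 8.13×10⁻¹⁶ W
In dBm: 10 log₁₀(8.13×10⁻¹⁶ / 10⁻³) = −120.9 dBm

−120.9 dBm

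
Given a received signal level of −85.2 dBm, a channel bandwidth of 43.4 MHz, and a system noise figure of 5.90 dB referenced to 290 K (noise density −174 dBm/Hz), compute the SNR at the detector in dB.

Noise floor: N = −174 + 10 log₁₀(B) + NF
10 log₁₀(4.34×10⁷) = 76.37 dB
N = −174 + 76.37 + 5.90 = −91.73 dBm
SNR = P_sig − N = −85.2 − (−91.73) = 6.53 dB → 6.5 dB

6.5 dB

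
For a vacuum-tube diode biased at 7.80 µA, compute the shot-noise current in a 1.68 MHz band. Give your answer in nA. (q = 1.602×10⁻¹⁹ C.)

2.05 nA

I_n = √(2qI·B)
2qI·B = 2 × 1.602×10⁻¹⁹ × 7.80×10⁻⁶ × 1.68×10⁶ = 4.20×10⁻¹⁸ A²
I_n = √(4.20×10⁻¹⁸) = 2.05×10⁻⁹ A = 2.05 nA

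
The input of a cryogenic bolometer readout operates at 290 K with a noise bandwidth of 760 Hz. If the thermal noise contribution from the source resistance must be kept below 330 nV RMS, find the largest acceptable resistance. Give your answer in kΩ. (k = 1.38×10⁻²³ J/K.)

Johnson–Nyquist: V_n = √(4kTRB) ⇒ R = V_n² / (4kTB)
4kTB = 4 × 1.38×10⁻²³ × 290 × 7.60×10² = 1.22×10⁻¹⁷
R = (3.30×10⁻⁷)² / 1.22×10⁻¹⁷ = 8.95×10³ Ω = 8.95 kΩ

8.95 kΩ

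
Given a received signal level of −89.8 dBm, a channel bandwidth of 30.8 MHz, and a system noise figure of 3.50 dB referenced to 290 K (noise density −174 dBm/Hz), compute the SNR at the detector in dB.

Noise floor: N = −174 + 10 log₁₀(B) + NF
10 log₁₀(3.08×10⁷) = 74.89 dB
N = −174 + 74.89 + 3.50 = −95.61 dBm
SNR = P_sig − N = −89.8 − (−95.61) = 5.81 dB → 5.8 dB

5.8 dB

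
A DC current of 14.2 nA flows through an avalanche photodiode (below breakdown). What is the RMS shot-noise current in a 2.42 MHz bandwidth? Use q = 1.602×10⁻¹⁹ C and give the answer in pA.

I_n = √(2qI·B)
2qI·B = 2 × 1.602×10⁻¹⁹ × 1.42×10⁻⁸ × 2.42×10⁶ = 1.10×10⁻²⁰ A²
I_n = √(1.10×10⁻²⁰) = 1.05×10⁻¹⁰ A = 105 pA

105 pA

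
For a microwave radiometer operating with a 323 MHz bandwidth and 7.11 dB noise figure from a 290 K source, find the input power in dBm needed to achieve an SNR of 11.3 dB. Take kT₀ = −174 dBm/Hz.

Sensitivity = −174 + 10 log₁₀(B) + NF + SNR_min
= −174 + 85.09 + 7.11 + 11.3
= −70.50 dBm → −70.5 dBm

−70.5 dBm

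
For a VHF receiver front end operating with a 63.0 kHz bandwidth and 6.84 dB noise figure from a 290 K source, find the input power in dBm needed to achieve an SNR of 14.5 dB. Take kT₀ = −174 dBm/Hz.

−104.7 dBm

Sensitivity = −174 + 10 log₁₀(B) + NF + SNR_min
= −174 + 47.99 + 6.84 + 14.5
= −104.67 dBm → −104.7 dBm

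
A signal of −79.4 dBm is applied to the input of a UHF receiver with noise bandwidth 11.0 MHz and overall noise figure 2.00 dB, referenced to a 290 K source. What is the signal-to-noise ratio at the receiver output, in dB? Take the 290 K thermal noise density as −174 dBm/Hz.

22.2 dB

Noise floor: N = −174 + 10 log₁₀(B) + NF
10 log₁₀(1.10×10⁷) = 70.41 dB
N = −174 + 70.41 + 2.00 = −101.59 dBm
SNR = P_sig − N = −79.4 − (−101.59) = 22.19 dB → 22.2 dB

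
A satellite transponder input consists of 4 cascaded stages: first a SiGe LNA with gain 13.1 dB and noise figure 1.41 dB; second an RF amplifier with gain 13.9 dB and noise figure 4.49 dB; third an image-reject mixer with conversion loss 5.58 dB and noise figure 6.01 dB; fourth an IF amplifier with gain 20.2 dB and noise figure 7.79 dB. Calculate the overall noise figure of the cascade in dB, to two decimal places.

Convert to linear (a loss of L dB is a gain of −L dB): F_i = 10^(NF_i/10), G_i = 10^(G_i,dB/10)
  Stage 1: F_1 = 10^(1.41/10) = 1.384, G_1 = 10^(13.1/10) = 20.42
  Stage 2: F_2 = 10^(4.49/10) = 2.812, G_2 = 10^(13.9/10) = 24.55
  Stage 3: F_3 = 10^(6.01/10) = 3.990, G_3 = 10^(−5.58/10) = 0.2767
  Stage 4: F_4 = 10^(7.79/10) = 6.012, G_4 = 10^(20.2/10) = 104.7
Friis cascade:
  F = 1.384 + (2.812 − 1)/20.42 + (3.990 − 1)/501.2 + (6.012 − 1)/138.7 = 1.514
NF = 10 log₁₀(1.514) = 1.80 dB

1.80 dB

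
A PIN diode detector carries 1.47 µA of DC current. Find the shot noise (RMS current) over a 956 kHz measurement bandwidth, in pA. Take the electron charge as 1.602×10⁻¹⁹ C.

671 pA

I_n = √(2qI·B)
2qI·B = 2 × 1.602×10⁻¹⁹ × 1.47×10⁻⁶ × 9.56×10⁵ = 4.50×10⁻¹⁹ A²
I_n = √(4.50×10⁻¹⁹) = 6.71×10⁻¹⁰ A = 671 pA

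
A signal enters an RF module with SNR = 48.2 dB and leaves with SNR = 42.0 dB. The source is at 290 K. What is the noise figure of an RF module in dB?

NF (dB) = SNR_in(dB) − SNR_out(dB) when the source is at T₀
NF = 48.2 − 42.0 = 6.2 dB

6.2 dB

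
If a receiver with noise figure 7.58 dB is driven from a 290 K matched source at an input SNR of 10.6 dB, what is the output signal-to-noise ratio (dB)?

3.02 dB

By definition F = SNR_in/SNR_out, so in dB: SNR_out = SNR_in − NF
SNR_out = 10.6 − 7.58 = 3.02 dB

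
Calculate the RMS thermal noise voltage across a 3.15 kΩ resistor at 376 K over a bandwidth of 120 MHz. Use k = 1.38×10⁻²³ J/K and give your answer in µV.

88.6 µV

V_n = √(4kTRB)
4kTRB = 4 × 1.38×10⁻²³ × 376 × 3.15×10³ × 1.20×10⁸ = 7.85×10⁻⁹ V²
V_n = √(7.85×10⁻⁹) = 8.86×10⁻⁵ V = 88.6 µV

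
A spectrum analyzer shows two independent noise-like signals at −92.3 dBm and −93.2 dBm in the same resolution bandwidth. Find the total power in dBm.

−89.7 dBm

Convert to linear, add, convert back:
P₁ = 5.89×10⁻¹³ W, P₂ = 4.79×10⁻¹³ W
P_tot = 1.07×10⁻¹² W → 10 log₁₀(P_tot / 10⁻³) = −89.7 dBm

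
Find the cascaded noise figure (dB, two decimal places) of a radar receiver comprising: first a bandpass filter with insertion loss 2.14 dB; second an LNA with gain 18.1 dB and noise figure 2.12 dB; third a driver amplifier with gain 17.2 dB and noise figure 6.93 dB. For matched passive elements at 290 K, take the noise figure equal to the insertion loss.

4.42 dB

Convert to linear (a loss of L dB is a gain of −L dB): F_i = 10^(NF_i/10), G_i = 10^(G_i,dB/10)
  Stage 1: F_1 = 10^(2.14/10) = 1.637, G_1 = 10^(−2.14/10) = 0.6109
  Stage 2: F_2 = 10^(2.12/10) = 1.629, G_2 = 10^(18.1/10) = 64.57
  Stage 3: F_3 = 10^(6.93/10) = 4.932, G_3 = 10^(17.2/10) = 52.48
Friis cascade:
  F = 1.637 + (1.629 − 1)/0.6109 + (4.932 − 1)/39.45 = 2.767
NF = 10 log₁₀(2.767) = 4.42 dB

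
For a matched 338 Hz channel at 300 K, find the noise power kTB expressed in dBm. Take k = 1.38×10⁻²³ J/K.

P_n = kTB = 1.38×10⁻²³ × 300 × 3.38×10² = 1.40×10⁻¹⁸ W
In dBm: 10 log₁₀(1.40×10⁻¹⁸ / 10⁻³) = −148.5 dBm

−148.5 dBm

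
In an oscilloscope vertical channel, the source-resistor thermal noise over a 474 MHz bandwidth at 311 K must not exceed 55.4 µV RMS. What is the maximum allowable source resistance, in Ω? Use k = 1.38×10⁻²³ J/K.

377 Ω

Johnson–Nyquist: V_n = √(4kTRB) ⇒ R = V_n² / (4kTB)
4kTB = 4 × 1.38×10⁻²³ × 311 × 4.74×10⁸ = 8.14×10⁻¹²
R = (5.54×10⁻⁵)² / 8.14×10⁻¹² = 3.77×10² Ω = 377 Ω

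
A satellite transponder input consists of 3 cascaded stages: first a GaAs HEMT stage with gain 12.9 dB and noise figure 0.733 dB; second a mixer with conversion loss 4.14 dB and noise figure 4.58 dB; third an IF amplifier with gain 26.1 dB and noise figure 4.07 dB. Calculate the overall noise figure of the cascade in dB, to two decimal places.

Convert to linear (a loss of L dB is a gain of −L dB): F_i = 10^(NF_i/10), G_i = 10^(G_i,dB/10)
  Stage 1: F_1 = 10^(0.733/10) = 1.184, G_1 = 10^(12.9/10) = 19.50
  Stage 2: F_2 = 10^(4.58/10) = 2.871, G_2 = 10^(−4.14/10) = 0.3855
  Stage 3: F_3 = 10^(4.07/10) = 2.553, G_3 = 10^(26.1/10) = 407.4
Friis cascade:
  F = 1.184 + (2.871 − 1)/19.50 + (2.553 − 1)/7.516 = 1.486
NF = 10 log₁₀(1.486) = 1.72 dB

1.72 dB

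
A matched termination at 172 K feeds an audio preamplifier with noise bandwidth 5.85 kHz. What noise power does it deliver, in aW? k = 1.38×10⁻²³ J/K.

P_n = kTB = 1.38×10⁻²³ × 172 × 5.85×10³ = 1.39×10⁻¹⁷ W = 13.9 aW

13.9 aW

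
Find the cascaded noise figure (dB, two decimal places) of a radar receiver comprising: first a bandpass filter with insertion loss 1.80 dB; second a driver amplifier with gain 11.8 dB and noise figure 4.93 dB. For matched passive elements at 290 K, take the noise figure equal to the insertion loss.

6.73 dB

Convert to linear (a loss of L dB is a gain of −L dB): F_i = 10^(NF_i/10), G_i = 10^(G_i,dB/10)
  Stage 1: F_1 = 10^(1.80/10) = 1.514, G_1 = 10^(−1.80/10) = 0.6607
  Stage 2: F_2 = 10^(4.93/10) = 3.112, G_2 = 10^(11.8/10) = 15.14
Friis cascade:
  F = 1.514 + (3.112 − 1)/0.6607 = 4.710
NF = 10 log₁₀(4.710) = 6.73 dB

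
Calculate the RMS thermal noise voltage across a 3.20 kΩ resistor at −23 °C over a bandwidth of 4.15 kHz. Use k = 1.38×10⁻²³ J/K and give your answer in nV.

T = −23 °C + 273.15 = 250.15 K
V_n = √(4kTRB)
4kTRB = 4 × 1.38×10⁻²³ × 250.15 × 3.20×10³ × 4.15×10³ = 1.83×10⁻¹³ V²
V_n = √(1.83×10⁻¹³) = 4.28×10⁻⁷ V = 428 nV

428 nV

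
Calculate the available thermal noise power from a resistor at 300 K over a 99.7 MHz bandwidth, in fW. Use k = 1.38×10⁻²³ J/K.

413 fW

P_n = kTB = 1.38×10⁻²³ × 300 × 9.97×10⁷ = 4.13×10⁻¹³ W = 413 fW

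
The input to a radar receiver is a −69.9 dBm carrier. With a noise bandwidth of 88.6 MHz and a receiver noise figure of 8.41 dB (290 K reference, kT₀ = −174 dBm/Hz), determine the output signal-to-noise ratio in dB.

Noise floor: N = −174 + 10 log₁₀(B) + NF
10 log₁₀(8.86×10⁷) = 79.47 dB
N = −174 + 79.47 + 8.41 = −86.12 dBm
SNR = P_sig − N = −69.9 − (−86.12) = 16.22 dB → 16.2 dB

16.2 dB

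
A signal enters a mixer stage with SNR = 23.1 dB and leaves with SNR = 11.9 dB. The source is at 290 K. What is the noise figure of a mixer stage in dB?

NF (dB) = SNR_in(dB) − SNR_out(dB) when the source is at T₀
NF = 23.1 − 11.9 = 11.2 dB

11.2 dB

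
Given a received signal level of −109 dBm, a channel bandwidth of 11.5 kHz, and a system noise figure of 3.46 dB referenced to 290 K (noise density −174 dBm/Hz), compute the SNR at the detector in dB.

Noise floor: N = −174 + 10 log₁₀(B) + NF
10 log₁₀(1.15×10⁴) = 40.61 dB
N = −174 + 40.61 + 3.46 = −129.93 dBm
SNR = P_sig − N = −109 − (−129.93) = 20.93 dB → 20.9 dB

20.9 dB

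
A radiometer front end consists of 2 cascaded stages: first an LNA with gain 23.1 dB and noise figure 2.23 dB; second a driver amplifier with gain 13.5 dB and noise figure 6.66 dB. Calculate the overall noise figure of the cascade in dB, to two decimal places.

2.28 dB

Convert to linear (a loss of L dB is a gain of −L dB): F_i = 10^(NF_i/10), G_i = 10^(G_i,dB/10)
  Stage 1: F_1 = 10^(2.23/10) = 1.671, G_1 = 10^(23.1/10) = 204.2
  Stage 2: F_2 = 10^(6.66/10) = 4.634, G_2 = 10^(13.5/10) = 22.39
Friis cascade:
  F = 1.671 + (4.634 − 1)/204.2 = 1.689
NF = 10 log₁₀(1.689) = 2.28 dB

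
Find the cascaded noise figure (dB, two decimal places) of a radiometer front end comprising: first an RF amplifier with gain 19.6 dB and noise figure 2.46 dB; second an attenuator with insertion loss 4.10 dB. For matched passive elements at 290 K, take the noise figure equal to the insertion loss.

2.50 dB

Convert to linear (a loss of L dB is a gain of −L dB): F_i = 10^(NF_i/10), G_i = 10^(G_i,dB/10)
  Stage 1: F_1 = 10^(2.46/10) = 1.762, G_1 = 10^(19.6/10) = 91.20
  Stage 2: F_2 = 10^(4.10/10) = 2.570, G_2 = 10^(−4.10/10) = 0.3890
Friis cascade:
  F = 1.762 + (2.570 − 1)/91.20 = 1.779
NF = 10 log₁₀(1.779) = 2.50 dB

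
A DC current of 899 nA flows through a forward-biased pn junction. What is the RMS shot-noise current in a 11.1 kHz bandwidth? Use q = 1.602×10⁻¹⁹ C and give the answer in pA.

I_n = √(2qI·B)
2qI·B = 2 × 1.602×10⁻¹⁹ × 8.99×10⁻⁷ × 1.11×10⁴ = 3.20×10⁻²¹ A²
I_n = √(3.20×10⁻²¹) = 5.65×10⁻¹¹ A = 56.5 pA

56.5 pA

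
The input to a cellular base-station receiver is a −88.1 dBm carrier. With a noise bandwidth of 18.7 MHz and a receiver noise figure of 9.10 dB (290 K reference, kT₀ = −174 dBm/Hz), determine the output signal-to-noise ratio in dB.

Noise floor: N = −174 + 10 log₁₀(B) + NF
10 log₁₀(1.87×10⁷) = 72.72 dB
N = −174 + 72.72 + 9.10 = −92.18 dBm
SNR = P_sig − N = −88.1 − (−92.18) = 4.08 dB → 4.1 dB

4.1 dB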